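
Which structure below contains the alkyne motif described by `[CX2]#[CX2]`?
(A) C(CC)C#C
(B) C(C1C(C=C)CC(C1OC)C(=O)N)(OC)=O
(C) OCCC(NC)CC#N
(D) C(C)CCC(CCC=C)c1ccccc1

[CX2]#[CX2] describes a carbon-carbon triple bond (an alkyne).
(A) contains an ethynyl group (-C#CH), which satisfies every atom and bond constraint.
(B) has a vinyl group (-CH=CH2) but the C=C is a double bond; both carbons are CX3, not CX2.
(C) has a nitrile (-C#N) but the triple bond is C#N, not C#C.
(D) has a vinyl group (-CH=CH2) but the C=C is a double bond; both carbons are CX3, not CX2.
So the answer is (A).

A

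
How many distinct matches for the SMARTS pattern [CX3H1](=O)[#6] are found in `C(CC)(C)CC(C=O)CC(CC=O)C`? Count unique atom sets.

[CX3H1](=O)[#6] is the SMARTS for an aldehyde: an sp2 carbon with one H, double-bonded to O and single-bonded to carbon.
The molecule carries 2 separate instances of an aldehyde (-CHO) meeting every constraint; each maps to a distinct set of atoms, giving 2 matches.

2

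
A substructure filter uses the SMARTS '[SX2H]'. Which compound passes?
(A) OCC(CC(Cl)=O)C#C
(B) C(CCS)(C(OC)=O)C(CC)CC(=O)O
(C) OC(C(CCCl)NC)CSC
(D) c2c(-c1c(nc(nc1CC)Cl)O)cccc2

B

[SX2H] describes an aliphatic sulfur with two connections, one being H (a thiol).
(A) has a hydroxyl group (-OH) but it is an -OH, not an -SH.
(B) contains a thiol (-SH), which satisfies every atom and bond constraint.
(C) has a hydroxyl group (-OH) but it is an -OH, not an -SH.
(D) has a hydroxyl group (-OH) but it is an -OH, not an -SH.
So the answer is (B).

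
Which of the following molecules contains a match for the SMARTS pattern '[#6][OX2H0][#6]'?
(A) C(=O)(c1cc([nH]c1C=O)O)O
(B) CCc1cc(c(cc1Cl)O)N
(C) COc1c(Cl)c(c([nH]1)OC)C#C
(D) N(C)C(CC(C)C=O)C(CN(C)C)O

C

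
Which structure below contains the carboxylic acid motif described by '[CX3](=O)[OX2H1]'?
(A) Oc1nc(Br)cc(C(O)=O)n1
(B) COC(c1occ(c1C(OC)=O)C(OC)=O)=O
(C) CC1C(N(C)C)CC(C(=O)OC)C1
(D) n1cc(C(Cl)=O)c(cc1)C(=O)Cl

[CX3](=O)[OX2H1] describes an sp2 carbon double-bonded to O and single-bonded to an -OH oxygen (a carboxylic acid).
(A) contains a carboxylic acid group (-C(=O)OH), which satisfies every atom and bond constraint.
(B) has a methyl-ester group (-C(=O)OCH3) but the singly-bonded O has no H (OX2H0, not OX2H1).
(C) has a methyl-ester group (-C(=O)OCH3) but the singly-bonded O has no H (OX2H0, not OX2H1).
(D) has an acyl chloride (-C(=O)Cl) but the carbonyl is bonded to Cl, not to an -OH oxygen.
So the answer is (A).

A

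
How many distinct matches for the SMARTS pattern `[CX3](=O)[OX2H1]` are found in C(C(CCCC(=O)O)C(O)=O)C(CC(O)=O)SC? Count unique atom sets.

3

[CX3](=O)[OX2H1] is the SMARTS for a carboxylic acid: an sp2 carbon double-bonded to O and single-bonded to an -OH oxygen.
The molecule carries 3 separate instances of a carboxylic acid group (-C(=O)OH) meeting every constraint; each maps to a distinct set of atoms, giving 3 matches.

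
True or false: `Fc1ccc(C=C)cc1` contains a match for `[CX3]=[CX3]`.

True

The pattern [CX3]=[CX3] describes a non-aromatic C=C double bond between two sp2 carbons — an alkene.
The molecule carries a vinyl group (-CH=CH2), whose atoms satisfy every constraint of the query, so the pattern matches.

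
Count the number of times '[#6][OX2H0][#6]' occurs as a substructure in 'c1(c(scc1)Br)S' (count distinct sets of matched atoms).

0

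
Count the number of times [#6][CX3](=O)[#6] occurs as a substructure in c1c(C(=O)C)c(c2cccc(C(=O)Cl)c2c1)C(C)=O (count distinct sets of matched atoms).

[#6][CX3](=O)[#6] is the SMARTS for a ketone: a carbonyl carbon (no H) flanked by two carbons.
The molecule carries 2 separate instances of an acetyl/ketone group (-C(=O)CH3) meeting every constraint; each maps to a distinct set of atoms, giving 2 matches.

2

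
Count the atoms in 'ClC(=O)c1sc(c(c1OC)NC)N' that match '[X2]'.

The query [X2] means: any atom with exactly two total connections (bonds + H).
Check the 13 heavy atoms by environment: 1× s (aromatic, X2) → match; 4× c (aromatic, X3) → no; 1× O (X2) → match; 2× C (X4) → no; 2× N (X3) → no; 1× C (X3) → no; 1× O (X1) → no; 1× Cl (X1) → no.
Summing the matching environments: 1 + 1 = 2 matching atoms.

2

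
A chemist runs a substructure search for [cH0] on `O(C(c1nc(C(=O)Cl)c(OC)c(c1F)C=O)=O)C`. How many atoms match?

The query [cH0] means: aromatic carbon with no attached hydrogen (substituted or ring-fusion).
Check the 18 heavy atoms by environment: 1× n (aromatic, H0) → no; 5× c (aromatic, H0) → match; 1× F (H0) → no; 2× C (H0) → no; 5× O (H0) → no; 2× C (H3) → no; 1× C (H1) → no; 1× Cl (H0) → no.
That gives 5 matching atoms.

5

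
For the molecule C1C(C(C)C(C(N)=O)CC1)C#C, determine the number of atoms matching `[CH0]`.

2

The query [CH0] means: aliphatic carbon with no attached hydrogen.
Check the 12 heavy atoms by environment: 3× C (H2) → no; 4× C (H1) → no; 2× C (H0) → match; 1× O (H0) → no; 1× N (H2) → no; 1× C (H3) → no.
That gives 2 matching atoms.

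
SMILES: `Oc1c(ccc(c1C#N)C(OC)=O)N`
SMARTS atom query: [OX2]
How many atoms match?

Check the 14 heavy atoms by environment: 6× c (aromatic, X3) → no; 1× C (X3) → no; 1× O (X1) → no; 2× O (X2) → match; 1× C (X4) → no; 1× N (X3) → no; 1× C (X2) → no; 1× N (X1) → no.
That gives 2 matching atoms.

2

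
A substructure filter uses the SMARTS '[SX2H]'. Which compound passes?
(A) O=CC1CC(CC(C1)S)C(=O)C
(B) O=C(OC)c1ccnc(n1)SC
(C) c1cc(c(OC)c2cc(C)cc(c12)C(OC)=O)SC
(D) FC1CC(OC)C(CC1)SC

[SX2H] describes an aliphatic sulfur with two connections, one being H (a thiol).
(A) contains a thiol (-SH), which satisfies every atom and bond constraint.
(B) has a methylthio ether (-SCH3) but the sulfur has H0 (bonded to two carbons), not H1.
(C) has a methylthio ether (-SCH3) but the sulfur has H0 (bonded to two carbons), not H1.
(D) has a methylthio ether (-SCH3) but the sulfur has H0 (bonded to two carbons), not H1.
So the answer is (A).

A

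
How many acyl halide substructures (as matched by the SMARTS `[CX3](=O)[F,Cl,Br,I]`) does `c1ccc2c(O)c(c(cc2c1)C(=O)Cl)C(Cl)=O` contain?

[CX3](=O)[F,Cl,Br,I] is the SMARTS for an acyl halide: a carbonyl carbon bonded to a halogen.
The molecule carries 2 separate instances of an acyl chloride (-C(=O)Cl) meeting every constraint; each maps to a distinct set of atoms, giving 2 matches.

2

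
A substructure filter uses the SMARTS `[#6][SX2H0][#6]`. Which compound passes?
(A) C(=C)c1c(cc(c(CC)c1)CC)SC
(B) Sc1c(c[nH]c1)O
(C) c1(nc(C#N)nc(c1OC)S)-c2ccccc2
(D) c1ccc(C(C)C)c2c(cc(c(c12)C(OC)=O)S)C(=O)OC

A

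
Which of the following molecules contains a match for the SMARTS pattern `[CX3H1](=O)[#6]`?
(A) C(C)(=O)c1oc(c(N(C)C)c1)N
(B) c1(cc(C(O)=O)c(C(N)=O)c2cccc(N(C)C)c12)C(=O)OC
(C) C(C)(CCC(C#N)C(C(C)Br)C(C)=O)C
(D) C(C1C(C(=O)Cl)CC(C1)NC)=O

[CX3H1](=O)[#6] describes an sp2 carbon with one H, double-bonded to O and single-bonded to carbon (an aldehyde).
(A) has an acetyl/ketone group (-C(=O)CH3) but the carbonyl carbon has H0 (two carbon neighbours), not H1.
(B) has a carboxylic acid group (-C(=O)OH) but the carbonyl carbon has H0 and is bonded to O, not H1.
(C) has an acetyl/ketone group (-C(=O)CH3) but the carbonyl carbon has H0 (two carbon neighbours), not H1.
(D) contains an aldehyde (-CHO), which satisfies every atom and bond constraint.
So the answer is (D).

D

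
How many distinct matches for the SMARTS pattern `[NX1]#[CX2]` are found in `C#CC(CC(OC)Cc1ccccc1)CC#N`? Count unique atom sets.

1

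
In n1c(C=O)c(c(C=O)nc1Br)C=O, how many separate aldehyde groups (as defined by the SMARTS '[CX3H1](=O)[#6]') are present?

[CX3H1](=O)[#6] is the SMARTS for an aldehyde: an sp2 carbon with one H, double-bonded to O and single-bonded to carbon.
The molecule carries 3 separate instances of an aldehyde (-CHO) meeting every constraint; each maps to a distinct set of atoms, giving 3 matches.

3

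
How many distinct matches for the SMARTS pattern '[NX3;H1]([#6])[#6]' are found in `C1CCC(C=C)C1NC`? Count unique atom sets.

[NX3;H1]([#6])[#6] is the SMARTS for a secondary amine: a trivalent nitrogen with one H, bonded to two carbons.
Exactly one fragment in the molecule meets all constraints, giving 1 match.

1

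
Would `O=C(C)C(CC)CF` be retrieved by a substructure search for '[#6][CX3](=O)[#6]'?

Yes

The pattern [#6][CX3](=O)[#6] describes a carbonyl carbon (no H) flanked by two carbons — a ketone.
The molecule carries an acetyl/ketone group (-C(=O)CH3), whose atoms satisfy every constraint of the query, so the pattern matches.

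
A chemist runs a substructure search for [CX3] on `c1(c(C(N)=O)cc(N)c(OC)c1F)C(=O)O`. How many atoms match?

2

The query [CX3] means: C with X3: aliphatic carbon with exactly 3 total connections.
Check the 16 heavy atoms by environment: 6× c (aromatic, X3) → no; 1× F (X1) → no; 2× C (X3) → match; 2× O (X1) → no; 2× N (X3) → no; 2× O (X2) → no; 1× C (X4) → no.
That gives 2 matching atoms.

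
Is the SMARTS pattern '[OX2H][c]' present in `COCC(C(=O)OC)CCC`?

The pattern [OX2H][c] describes a hydroxyl oxygen attached to an aromatic carbon — a phenol.
The closest candidate here is a methoxy ether (-OCH3), but the oxygen has H0, not H1. No other fragment satisfies the full query, so there is no match.

No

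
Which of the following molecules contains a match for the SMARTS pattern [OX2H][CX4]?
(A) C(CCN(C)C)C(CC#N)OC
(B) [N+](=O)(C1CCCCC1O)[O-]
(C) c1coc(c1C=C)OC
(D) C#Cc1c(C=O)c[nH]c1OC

B

[OX2H][CX4] describes a hydroxyl oxygen bound to an sp3 (X4) carbon (an aliphatic alcohol).
(A) has a methoxy ether (-OCH3) but the oxygen has H0 (ether), not H1.
(B) contains a hydroxyl group (-OH), which satisfies every atom and bond constraint.
(C) has a methoxy ether (-OCH3) but the oxygen has H0 (ether), not H1.
(D) has a methoxy ether (-OCH3) but the oxygen has H0 (ether), not H1.
So the answer is (B).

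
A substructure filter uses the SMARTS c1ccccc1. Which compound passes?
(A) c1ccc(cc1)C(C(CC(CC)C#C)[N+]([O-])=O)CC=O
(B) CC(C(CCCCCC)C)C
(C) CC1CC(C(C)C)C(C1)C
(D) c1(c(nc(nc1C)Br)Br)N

c1ccccc1 describes six aromatic carbons in a ring (a benzene ring).
(A) contains a phenyl ring, which satisfies every atom and bond constraint.
(B) has a methyl group (-CH3) but no six-membered all-carbon aromatic ring is present.
(C) has a methyl group (-CH3) but no six-membered all-carbon aromatic ring is present.
(D) has a methyl group (-CH3) but no six-membered all-carbon aromatic ring is present.
So the answer is (A).

A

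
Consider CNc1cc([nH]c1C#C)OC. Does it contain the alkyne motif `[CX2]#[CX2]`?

Yes

The pattern [CX2]#[CX2] describes a carbon-carbon triple bond — an alkyne.
The molecule carries an ethynyl group (-C#CH), whose atoms satisfy every constraint of the query, so the pattern matches.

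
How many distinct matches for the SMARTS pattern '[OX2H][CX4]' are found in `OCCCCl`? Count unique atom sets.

1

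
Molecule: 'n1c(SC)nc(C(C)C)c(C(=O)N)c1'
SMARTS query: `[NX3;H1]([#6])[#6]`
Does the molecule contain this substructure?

No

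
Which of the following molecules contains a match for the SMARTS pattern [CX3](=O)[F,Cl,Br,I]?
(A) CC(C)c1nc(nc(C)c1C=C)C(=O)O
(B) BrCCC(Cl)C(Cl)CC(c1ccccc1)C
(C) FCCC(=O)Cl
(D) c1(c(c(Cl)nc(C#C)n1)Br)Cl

[CX3](=O)[F,Cl,Br,I] describes a carbonyl carbon bonded to a halogen (an acyl halide).
(A) has a carboxylic acid group (-C(=O)OH) but the carbonyl is bonded to -OH, not to a halogen.
(B) has a chloro substituent but the Cl is not on a carbonyl carbon.
(C) contains an acyl chloride (-C(=O)Cl), which satisfies every atom and bond constraint.
(D) has a chloro substituent but the Cl is not on a carbonyl carbon.
So the answer is (C).

C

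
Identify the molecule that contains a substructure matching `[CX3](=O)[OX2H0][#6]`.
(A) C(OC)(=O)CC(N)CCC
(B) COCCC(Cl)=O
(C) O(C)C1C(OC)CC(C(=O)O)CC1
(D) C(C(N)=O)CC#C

[CX3](=O)[OX2H0][#6] describes a carbonyl carbon bonded to an oxygen that is itself bonded to carbon (no H on that O) (an ester).
(A) contains a methyl-ester group (-C(=O)OCH3), which satisfies every atom and bond constraint.
(B) has a methoxy ether (-OCH3) but the ether oxygen is not adjacent to a C=O carbon.
(C) has a methoxy ether (-OCH3) but the ether oxygen is not adjacent to a C=O carbon.
(D) has a primary amide (-C(=O)NH2) but the carbonyl is bonded to N, not to an O-C linkage.
So the answer is (A).

A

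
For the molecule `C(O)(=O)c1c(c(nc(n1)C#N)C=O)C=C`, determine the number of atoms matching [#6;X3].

8

The query [#6;X3] means: any carbon (aromatic or not) with three total connections.
Check the 15 heavy atoms by environment: 2× n (aromatic, X2) → no; 4× c (aromatic, X3) → match; 4× C (X3) → match; 2× O (X1) → no; 1× C (X2) → no; 1× N (X1) → no; 1× O (X2) → no.
Summing the matching environments: 4 + 4 = 8 matching atoms.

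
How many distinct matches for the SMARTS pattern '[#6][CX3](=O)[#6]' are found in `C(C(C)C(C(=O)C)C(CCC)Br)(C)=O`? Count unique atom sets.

[#6][CX3](=O)[#6] is the SMARTS for a ketone: a carbonyl carbon (no H) flanked by two carbons.
The molecule carries 2 separate instances of an acetyl/ketone group (-C(=O)CH3) meeting every constraint; each maps to a distinct set of atoms, giving 2 matches.

2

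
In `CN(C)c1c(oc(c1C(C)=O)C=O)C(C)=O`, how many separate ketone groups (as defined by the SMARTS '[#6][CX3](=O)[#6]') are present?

2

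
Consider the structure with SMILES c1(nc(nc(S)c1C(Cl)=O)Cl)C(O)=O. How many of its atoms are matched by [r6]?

The query [r6] means: r6 matches atoms in a six-membered ring.
Check the 14 heavy atoms by environment: 2× n (aromatic, in 6-ring) → match; 4× c (aromatic, in 6-ring) → match; 2× Cl (acyclic) → no; 2× C (acyclic) → no; 3× O (acyclic) → no; 1× S (acyclic) → no.
Summing the matching environments: 2 + 4 = 6 matching atoms.

6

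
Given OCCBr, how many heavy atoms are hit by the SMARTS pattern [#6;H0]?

The query [#6;H0] means: any carbon with no attached hydrogen.
Check the 4 heavy atoms by environment: 2× C (H2) → no; 1× Br (H0) → no; 1× O (H1) → no.
No environment satisfies the query, so 0 matching atoms.

0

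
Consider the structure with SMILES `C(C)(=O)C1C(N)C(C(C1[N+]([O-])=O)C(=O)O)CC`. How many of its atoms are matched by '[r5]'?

The query [r5] means: r5 matches atoms in a five-membered ring.
Check the 17 heavy atoms by environment: 5× C (in 5-ring) → match; 5× C (acyclic) → no; 4× O (acyclic) → no; 1× N (charge +1, acyclic) → no; 1× O (charge -1, acyclic) → no; 1× N (acyclic) → no.
That gives 5 matching atoms.

5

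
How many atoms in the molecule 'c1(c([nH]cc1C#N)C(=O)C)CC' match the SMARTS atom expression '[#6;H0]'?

5

The query [#6;H0] means: any carbon with no attached hydrogen.
Check the 12 heavy atoms by environment: 1× n (aromatic, H1) → no; 3× c (aromatic, H0) → match; 1× c (aromatic, H1) → no; 2× C (H0) → match; 1× O (H0) → no; 2× C (H3) → no; 1× N (H0) → no; 1× C (H2) → no.
Summing the matching environments: 3 + 2 = 5 matching atoms.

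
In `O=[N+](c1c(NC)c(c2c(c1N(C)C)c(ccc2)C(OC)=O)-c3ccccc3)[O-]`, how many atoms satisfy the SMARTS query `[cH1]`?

8

The query [cH1] means: aromatic carbon bearing exactly one hydrogen.
Check the 28 heavy atoms by environment: 8× c (aromatic, H0) → no; 8× c (aromatic, H1) → match; 1× N (H1) → no; 4× C (H3) → no; 1× C (H0) → no; 3× O (H0) → no; 1× N (H0) → no; 1× N (charge +1, H0) → no; 1× O (charge -1, H0) → no.
That gives 8 matching atoms.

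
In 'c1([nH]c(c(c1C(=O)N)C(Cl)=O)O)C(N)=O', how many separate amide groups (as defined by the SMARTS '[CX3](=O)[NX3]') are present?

[CX3](=O)[NX3] is the SMARTS for an amide: a carbonyl carbon bonded to a trivalent nitrogen.
The molecule carries 2 separate instances of a primary amide (-C(=O)NH2) meeting every constraint; each maps to a distinct set of atoms, giving 2 matches.

2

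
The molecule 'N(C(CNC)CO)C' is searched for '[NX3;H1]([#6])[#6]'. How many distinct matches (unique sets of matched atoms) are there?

2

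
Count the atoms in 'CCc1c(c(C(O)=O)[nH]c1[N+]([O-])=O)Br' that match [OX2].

The query [OX2] means: aliphatic oxygen with two total connections — ether, hydroxyl, or ester single-bond O.
Check the 14 heavy atoms by environment: 1× n (aromatic, X3) → no; 4× c (aromatic, X3) → no; 1× C (X3) → no; 2× O (X1) → no; 1× O (X2) → match; 1× Br (X1) → no; 2× C (X4) → no; 1× N (charge +1, X3) → no; 1× O (charge -1, X1) → no.
That gives 1 matching atom.

1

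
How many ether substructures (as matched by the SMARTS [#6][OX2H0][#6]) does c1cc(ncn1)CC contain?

0

[#6][OX2H0][#6] is the SMARTS for an ether: an aliphatic oxygen bridging two carbons with no H on the oxygen.
No fragment in the molecule satisfies every constraint, giving 0 matches.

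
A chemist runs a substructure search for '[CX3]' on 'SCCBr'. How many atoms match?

0

The query [CX3] means: C with X3: aliphatic carbon with exactly 3 total connections.
Check the 4 heavy atoms by environment: 2× C (X4) → no; 1× Br (X1) → no; 1× S (X2) → no.
No environment satisfies the query, so 0 matching atoms.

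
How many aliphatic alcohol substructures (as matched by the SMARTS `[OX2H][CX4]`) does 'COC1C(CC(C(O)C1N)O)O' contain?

3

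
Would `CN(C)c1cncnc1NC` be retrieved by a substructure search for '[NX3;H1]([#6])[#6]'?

Yes

The pattern [NX3;H1]([#6])[#6] describes a trivalent nitrogen with one H, bonded to two carbons — a secondary amine.
The molecule carries an N-methylamino group (-NHCH3), whose atoms satisfy every constraint of the query, so the pattern matches.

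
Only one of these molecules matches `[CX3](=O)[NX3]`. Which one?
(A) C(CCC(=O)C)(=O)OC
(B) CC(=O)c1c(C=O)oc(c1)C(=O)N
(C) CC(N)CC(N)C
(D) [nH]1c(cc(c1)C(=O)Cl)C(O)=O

[CX3](=O)[NX3] describes a carbonyl carbon bonded to a trivalent nitrogen (an amide).
(A) has a methyl-ester group (-C(=O)OCH3) but the carbonyl is bonded to O, not to an NX3 nitrogen.
(B) contains a primary amide (-C(=O)NH2), which satisfies every atom and bond constraint.
(C) has a primary amino group (-NH2) but the -NH2 is not attached to a carbonyl carbon.
(D) has a carboxylic acid group (-C(=O)OH) but the carbonyl is bonded to O, not to an NX3 nitrogen.
So the answer is (B).

B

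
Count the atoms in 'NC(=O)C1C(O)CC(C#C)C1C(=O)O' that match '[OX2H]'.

Check the 14 heavy atoms by environment: 4× C (H1, X4) → no; 1× C (H2, X4) → no; 2× C (H0, X3) → no; 2× O (H0, X1) → no; 2× O (H1, X2) → match; 1× C (H0, X2) → no; 1× C (H1, X2) → no; 1× N (H2, X3) → no.
That gives 2 matching atoms.

2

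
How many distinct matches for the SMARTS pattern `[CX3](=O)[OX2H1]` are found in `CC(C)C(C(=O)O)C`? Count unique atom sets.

1

[CX3](=O)[OX2H1] is the SMARTS for a carboxylic acid: an sp2 carbon double-bonded to O and single-bonded to an -OH oxygen.
Exactly one fragment in the molecule meets all constraints, giving 1 match.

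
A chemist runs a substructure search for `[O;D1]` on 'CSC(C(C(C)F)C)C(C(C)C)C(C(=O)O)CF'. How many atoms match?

2

The query [O;D1] means: aliphatic oxygen bonded to exactly one heavy atom.
Check the 18 heavy atoms by environment: 1× C (D2) → no; 7× C (D3) → no; 5× C (D1) → no; 1× S (D2) → no; 2× O (D1) → match; 2× F (D1) → no.
That gives 2 matching atoms.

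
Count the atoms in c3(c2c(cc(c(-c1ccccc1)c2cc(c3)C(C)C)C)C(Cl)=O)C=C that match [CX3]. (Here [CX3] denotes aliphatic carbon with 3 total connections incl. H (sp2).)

3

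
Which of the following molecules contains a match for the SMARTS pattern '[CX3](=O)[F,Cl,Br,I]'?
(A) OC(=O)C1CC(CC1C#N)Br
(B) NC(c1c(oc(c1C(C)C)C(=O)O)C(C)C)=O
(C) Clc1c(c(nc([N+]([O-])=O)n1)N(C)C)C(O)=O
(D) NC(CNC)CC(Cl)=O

D

[CX3](=O)[F,Cl,Br,I] describes a carbonyl carbon bonded to a halogen (an acyl halide).
(A) has a carboxylic acid group (-C(=O)OH) but the carbonyl is bonded to -OH, not to a halogen.
(B) has a carboxylic acid group (-C(=O)OH) but the carbonyl is bonded to -OH, not to a halogen.
(C) has a chloro substituent but the Cl is not on a carbonyl carbon.
(D) contains an acyl chloride (-C(=O)Cl), which satisfies every atom and bond constraint.
So the answer is (D).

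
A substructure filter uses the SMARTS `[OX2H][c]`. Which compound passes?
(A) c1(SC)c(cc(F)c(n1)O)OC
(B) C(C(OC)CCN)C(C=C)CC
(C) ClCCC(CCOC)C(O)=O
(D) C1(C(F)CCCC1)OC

[OX2H][c] describes a hydroxyl oxygen attached to an aromatic carbon (a phenol).
(A) contains a hydroxyl group (-OH), which satisfies every atom and bond constraint.
(B) has a methoxy ether (-OCH3) but the oxygen has H0, not H1.
(C) has a methoxy ether (-OCH3) but the oxygen has H0, not H1.
(D) has a methoxy ether (-OCH3) but the oxygen has H0, not H1.
So the answer is (A).

A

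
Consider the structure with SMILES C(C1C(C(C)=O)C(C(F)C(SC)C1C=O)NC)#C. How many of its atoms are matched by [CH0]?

2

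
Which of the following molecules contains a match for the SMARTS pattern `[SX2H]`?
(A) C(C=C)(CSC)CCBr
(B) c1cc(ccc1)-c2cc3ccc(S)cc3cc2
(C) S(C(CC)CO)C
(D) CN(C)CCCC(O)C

[SX2H] describes an aliphatic sulfur with two connections, one being H (a thiol).
(A) has a methylthio ether (-SCH3) but the sulfur has H0 (bonded to two carbons), not H1.
(B) contains a thiol (-SH), which satisfies every atom and bond constraint.
(C) has a methylthio ether (-SCH3) but the sulfur has H0 (bonded to two carbons), not H1.
(D) has a hydroxyl group (-OH) but it is an -OH, not an -SH.
So the answer is (B).

B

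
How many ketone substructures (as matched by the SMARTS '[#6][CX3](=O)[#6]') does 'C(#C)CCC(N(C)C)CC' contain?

0

[#6][CX3](=O)[#6] is the SMARTS for a ketone: a carbonyl carbon (no H) flanked by two carbons.
No fragment in the molecule satisfies every constraint, giving 0 matches.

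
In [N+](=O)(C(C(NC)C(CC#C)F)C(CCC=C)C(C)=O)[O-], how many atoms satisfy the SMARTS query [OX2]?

The query [OX2] means: aliphatic oxygen with two total connections — ether, hydroxyl, or ester single-bond O.
Check the 20 heavy atoms by environment: 9× C (X4) → no; 1× N (charge +1, X3) → no; 1× O (charge -1, X1) → no; 2× O (X1) → no; 3× C (X3) → no; 1× F (X1) → no; 2× C (X2) → no; 1× N (X3) → no.
No environment satisfies the query, so 0 matching atoms.

0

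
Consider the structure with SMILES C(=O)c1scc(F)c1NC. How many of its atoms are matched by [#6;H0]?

The query [#6;H0] means: any carbon with no attached hydrogen.
Check the 10 heavy atoms by environment: 1× s (aromatic, H0) → no; 1× c (aromatic, H1) → no; 3× c (aromatic, H0) → match; 1× C (H1) → no; 1× O (H0) → no; 1× F (H0) → no; 1× N (H1) → no; 1× C (H3) → no.
That gives 3 matching atoms.

3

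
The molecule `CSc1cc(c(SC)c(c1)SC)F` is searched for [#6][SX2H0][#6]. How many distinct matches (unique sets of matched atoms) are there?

3

[#6][SX2H0][#6] is the SMARTS for a thioether: an aliphatic sulfur bridging two carbons with no H on the sulfur.
The molecule carries 3 separate instances of a methylthio ether (-SCH3) meeting every constraint; each maps to a distinct set of atoms, giving 3 matches.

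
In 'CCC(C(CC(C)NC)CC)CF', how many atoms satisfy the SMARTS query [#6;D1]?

4

The query [#6;D1] means: carbon bonded to exactly one heavy atom.
Check the 13 heavy atoms by environment: 4× C (D1) → match; 3× C (D3) → no; 4× C (D2) → no; 1× N (D2) → no; 1× F (D1) → no.
That gives 4 matching atoms.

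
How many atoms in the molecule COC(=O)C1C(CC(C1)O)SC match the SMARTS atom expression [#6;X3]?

Check the 12 heavy atoms by environment: 7× C (X4) → no; 2× O (X2) → no; 1× S (X2) → no; 1× C (X3) → match; 1× O (X1) → no.
That gives 1 matching atom.

1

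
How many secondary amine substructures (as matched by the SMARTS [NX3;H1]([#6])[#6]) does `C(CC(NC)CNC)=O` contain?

2

[NX3;H1]([#6])[#6] is the SMARTS for a secondary amine: a trivalent nitrogen with one H, bonded to two carbons.
The molecule carries 2 separate instances of an N-methylamino group (-NHCH3) meeting every constraint; each maps to a distinct set of atoms, giving 2 matches.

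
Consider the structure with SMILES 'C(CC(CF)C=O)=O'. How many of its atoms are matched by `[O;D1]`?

The query [O;D1] means: aliphatic oxygen bonded to exactly one heavy atom.
Check the 8 heavy atoms by environment: 4× C (D2) → no; 1× C (D3) → no; 1× F (D1) → no; 2× O (D1) → match.
That gives 2 matching atoms.

2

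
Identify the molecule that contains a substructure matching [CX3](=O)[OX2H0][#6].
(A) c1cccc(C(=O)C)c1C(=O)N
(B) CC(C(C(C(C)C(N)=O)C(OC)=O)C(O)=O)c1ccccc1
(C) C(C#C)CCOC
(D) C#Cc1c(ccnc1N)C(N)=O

B

[CX3](=O)[OX2H0][#6] describes a carbonyl carbon bonded to an oxygen that is itself bonded to carbon (no H on that O) (an ester).
(A) has a primary amide (-C(=O)NH2) but the carbonyl is bonded to N, not to an O-C linkage.
(B) contains a methyl-ester group (-C(=O)OCH3), which satisfies every atom and bond constraint.
(C) has a methoxy ether (-OCH3) but the ether oxygen is not adjacent to a C=O carbon.
(D) has a primary amide (-C(=O)NH2) but the carbonyl is bonded to N, not to an O-C linkage.
So the answer is (B).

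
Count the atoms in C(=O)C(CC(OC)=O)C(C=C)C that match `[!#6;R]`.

0

Check the 12 heavy atoms by environment: 9× C (acyclic) → no; 3× O (acyclic) → no.
No environment satisfies the query, so 0 matching atoms.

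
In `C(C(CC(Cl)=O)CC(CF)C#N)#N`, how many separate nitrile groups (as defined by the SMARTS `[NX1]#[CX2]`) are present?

[NX1]#[CX2] is the SMARTS for a nitrile: a nitrogen triple-bonded to a two-connected carbon.
The molecule carries 2 separate instances of a nitrile (-C#N) meeting every constraint; each maps to a distinct set of atoms, giving 2 matches.

2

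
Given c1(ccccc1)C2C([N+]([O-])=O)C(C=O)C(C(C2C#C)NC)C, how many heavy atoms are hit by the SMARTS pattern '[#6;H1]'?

13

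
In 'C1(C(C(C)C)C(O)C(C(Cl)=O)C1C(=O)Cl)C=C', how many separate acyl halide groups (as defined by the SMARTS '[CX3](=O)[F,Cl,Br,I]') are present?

2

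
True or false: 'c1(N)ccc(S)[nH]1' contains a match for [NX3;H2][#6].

True

The pattern [NX3;H2][#6] describes a trivalent nitrogen with two H attached to carbon — a primary amine.
The molecule carries a primary amino group (-NH2), whose atoms satisfy every constraint of the query, so the pattern matches.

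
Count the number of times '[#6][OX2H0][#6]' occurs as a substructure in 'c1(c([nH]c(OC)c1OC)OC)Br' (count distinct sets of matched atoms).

3

[#6][OX2H0][#6] is the SMARTS for an ether: an aliphatic oxygen bridging two carbons with no H on the oxygen.
The molecule carries 3 separate instances of a methoxy ether (-OCH3) meeting every constraint; each maps to a distinct set of atoms, giving 3 matches.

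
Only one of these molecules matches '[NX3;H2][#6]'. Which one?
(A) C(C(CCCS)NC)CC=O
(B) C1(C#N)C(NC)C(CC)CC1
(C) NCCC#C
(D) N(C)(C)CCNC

C

[NX3;H2][#6] describes a trivalent nitrogen with two H attached to carbon (a primary amine).
(A) has an N-methylamino group (-NHCH3) but the nitrogen bears two carbons and only one H (H1), not H2.
(B) has a nitrile (-C#N) but the nitrogen is NX1 (triple-bonded), not NX3 with two H.
(C) contains a primary amino group (-NH2), which satisfies every atom and bond constraint.
(D) has a dimethylamino group (-N(CH3)2) but the nitrogen has H0, not H2.
So the answer is (C).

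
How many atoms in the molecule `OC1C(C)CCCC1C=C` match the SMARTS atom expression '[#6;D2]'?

The query [#6;D2] means: any carbon bonded to exactly two heavy atoms.
Check the 10 heavy atoms by environment: 3× C (D3) → no; 4× C (D2) → match; 2× C (D1) → no; 1× O (D1) → no.
That gives 4 matching atoms.

4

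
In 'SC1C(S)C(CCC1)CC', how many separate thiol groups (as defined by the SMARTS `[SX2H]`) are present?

[SX2H] is the SMARTS for a thiol: an aliphatic sulfur with two connections, one being H.
The molecule carries 2 separate instances of a thiol (-SH) meeting every constraint; each maps to a distinct set of atoms, giving 2 matches.

2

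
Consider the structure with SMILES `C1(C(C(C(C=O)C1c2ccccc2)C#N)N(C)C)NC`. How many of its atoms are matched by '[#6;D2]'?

7

The query [#6;D2] means: any carbon bonded to exactly two heavy atoms.
Check the 20 heavy atoms by environment: 5× C (D3) → no; 2× C (D2) → match; 1× O (D1) → no; 1× N (D1) → no; 1× N (D3) → no; 3× C (D1) → no; 1× N (D2) → no; 1× c (aromatic, D3) → no; 5× c (aromatic, D2) → match.
Summing the matching environments: 2 + 5 = 7 matching atoms.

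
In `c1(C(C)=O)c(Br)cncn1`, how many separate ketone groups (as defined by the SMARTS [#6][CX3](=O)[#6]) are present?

[#6][CX3](=O)[#6] is the SMARTS for a ketone: a carbonyl carbon (no H) flanked by two carbons.
Exactly one fragment in the molecule meets all constraints, giving 1 match.

1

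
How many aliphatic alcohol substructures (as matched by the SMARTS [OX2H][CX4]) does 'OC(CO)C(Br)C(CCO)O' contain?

[OX2H][CX4] is the SMARTS for an aliphatic alcohol: a hydroxyl oxygen bound to an sp3 (X4) carbon.
The molecule carries 4 separate instances of a hydroxyl group (-OH) meeting every constraint; each maps to a distinct set of atoms, giving 4 matches.

4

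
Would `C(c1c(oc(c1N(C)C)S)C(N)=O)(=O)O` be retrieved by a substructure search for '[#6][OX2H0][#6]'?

No

The pattern [#6][OX2H0][#6] describes an aliphatic oxygen bridging two carbons with no H on the oxygen — an ether.
The closest candidate here is a carboxylic acid group (-C(=O)OH), but the -OH oxygen has H1; the =O is OX1, not OX2. No other fragment satisfies the full query, so there is no match.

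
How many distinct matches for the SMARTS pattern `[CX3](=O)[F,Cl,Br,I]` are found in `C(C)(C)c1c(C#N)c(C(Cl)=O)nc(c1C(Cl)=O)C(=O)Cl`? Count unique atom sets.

[CX3](=O)[F,Cl,Br,I] is the SMARTS for an acyl halide: a carbonyl carbon bonded to a halogen.
The molecule carries 3 separate instances of an acyl chloride (-C(=O)Cl) meeting every constraint; each maps to a distinct set of atoms, giving 3 matches.

3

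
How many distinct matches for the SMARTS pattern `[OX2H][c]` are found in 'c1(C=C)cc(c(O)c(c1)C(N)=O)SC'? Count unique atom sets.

1

[OX2H][c] is the SMARTS for a phenol: a hydroxyl oxygen attached to an aromatic carbon.
Exactly one fragment in the molecule meets all constraints, giving 1 match.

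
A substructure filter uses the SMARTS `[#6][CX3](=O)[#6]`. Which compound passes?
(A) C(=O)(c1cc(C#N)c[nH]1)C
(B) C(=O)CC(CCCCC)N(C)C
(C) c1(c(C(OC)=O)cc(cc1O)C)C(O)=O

[#6][CX3](=O)[#6] describes a carbonyl carbon (no H) flanked by two carbons (a ketone).
(A) contains an acetyl/ketone group (-C(=O)CH3), which satisfies every atom and bond constraint.
(B) has an aldehyde (-CHO) but the carbonyl carbon has H1, so it is not flanked by two carbons.
(C) has a carboxylic acid group (-C(=O)OH) but one neighbour of the carbonyl carbon is O, not C.
So the answer is (A).

A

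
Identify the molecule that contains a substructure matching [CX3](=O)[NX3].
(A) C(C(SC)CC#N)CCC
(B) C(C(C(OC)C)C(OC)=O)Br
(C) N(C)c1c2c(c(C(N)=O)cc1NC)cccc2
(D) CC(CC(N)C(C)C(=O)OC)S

[CX3](=O)[NX3] describes a carbonyl carbon bonded to a trivalent nitrogen (an amide).
(A) has a nitrile (-C#N) but the nitrile N is NX1 (triple-bonded), not NX3.
(B) has a methyl-ester group (-C(=O)OCH3) but the carbonyl is bonded to O, not to an NX3 nitrogen.
(C) contains a primary amide (-C(=O)NH2), which satisfies every atom and bond constraint.
(D) has a primary amino group (-NH2) but the -NH2 is not attached to a carbonyl carbon.
So the answer is (C).

C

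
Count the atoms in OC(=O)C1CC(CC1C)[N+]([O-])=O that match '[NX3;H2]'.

0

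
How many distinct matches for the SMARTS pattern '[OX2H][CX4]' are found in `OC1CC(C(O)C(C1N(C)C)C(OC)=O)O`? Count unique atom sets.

[OX2H][CX4] is the SMARTS for an aliphatic alcohol: a hydroxyl oxygen bound to an sp3 (X4) carbon.
The molecule carries 3 separate instances of a hydroxyl group (-OH) meeting every constraint; each maps to a distinct set of atoms, giving 3 matches.

3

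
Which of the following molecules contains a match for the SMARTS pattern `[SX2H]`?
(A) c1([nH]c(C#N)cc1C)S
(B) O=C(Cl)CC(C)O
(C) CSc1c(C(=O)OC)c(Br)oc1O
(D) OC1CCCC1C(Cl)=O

A

[SX2H] describes an aliphatic sulfur with two connections, one being H (a thiol).
(A) contains a thiol (-SH), which satisfies every atom and bond constraint.
(B) has a hydroxyl group (-OH) but it is an -OH, not an -SH.
(C) has a methylthio ether (-SCH3) but the sulfur has H0 (bonded to two carbons), not H1.
(D) has a hydroxyl group (-OH) but it is an -OH, not an -SH.
So the answer is (A).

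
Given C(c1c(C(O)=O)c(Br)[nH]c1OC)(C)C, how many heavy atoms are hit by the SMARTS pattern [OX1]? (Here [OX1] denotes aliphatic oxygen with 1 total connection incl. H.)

1

The query [OX1] means: aliphatic oxygen with one total connection — typically a carbonyl =O or an oxide.
Check the 14 heavy atoms by environment: 1× n (aromatic, X3) → no; 4× c (aromatic, X3) → no; 2× O (X2) → no; 4× C (X4) → no; 1× C (X3) → no; 1× O (X1) → match; 1× Br (X1) → no.
That gives 1 matching atom.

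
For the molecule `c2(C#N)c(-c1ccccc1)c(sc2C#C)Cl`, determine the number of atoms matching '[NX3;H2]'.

0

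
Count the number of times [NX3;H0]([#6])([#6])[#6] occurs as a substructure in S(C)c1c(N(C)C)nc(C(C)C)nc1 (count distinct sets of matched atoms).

1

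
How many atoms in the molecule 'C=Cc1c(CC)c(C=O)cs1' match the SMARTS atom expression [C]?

5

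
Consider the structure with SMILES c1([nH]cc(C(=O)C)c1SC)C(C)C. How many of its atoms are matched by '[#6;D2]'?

Check the 13 heavy atoms by environment: 1× n (aromatic, D2) → no; 1× c (aromatic, D2) → match; 3× c (aromatic, D3) → no; 2× C (D3) → no; 1× O (D1) → no; 4× C (D1) → no; 1× S (D2) → no.
That gives 1 matching atom.

1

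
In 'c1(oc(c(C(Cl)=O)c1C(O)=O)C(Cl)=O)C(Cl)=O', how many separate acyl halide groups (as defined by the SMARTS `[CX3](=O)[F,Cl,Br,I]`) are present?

[CX3](=O)[F,Cl,Br,I] is the SMARTS for an acyl halide: a carbonyl carbon bonded to a halogen.
The molecule carries 3 separate instances of an acyl chloride (-C(=O)Cl) meeting every constraint; each maps to a distinct set of atoms, giving 3 matches.

3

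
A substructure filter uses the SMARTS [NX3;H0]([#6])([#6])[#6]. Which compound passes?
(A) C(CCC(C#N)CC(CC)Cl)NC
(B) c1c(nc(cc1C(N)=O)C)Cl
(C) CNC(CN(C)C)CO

C

[NX3;H0]([#6])([#6])[#6] describes a trivalent nitrogen with no H, bonded to three carbons (a tertiary amine).
(A) has an N-methylamino group (-NHCH3) but the nitrogen still has one H (H1), not H0.
(B) has a primary amide (-C(=O)NH2) but the amide nitrogen has H2 and only one carbon neighbour.
(C) contains a dimethylamino group (-N(CH3)2), which satisfies every atom and bond constraint.
So the answer is (C).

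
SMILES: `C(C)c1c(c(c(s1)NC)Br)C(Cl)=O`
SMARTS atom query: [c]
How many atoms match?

4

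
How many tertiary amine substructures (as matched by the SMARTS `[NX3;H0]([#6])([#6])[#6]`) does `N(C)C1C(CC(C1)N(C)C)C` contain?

1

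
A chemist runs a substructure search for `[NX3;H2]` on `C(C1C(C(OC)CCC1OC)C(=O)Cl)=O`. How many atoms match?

0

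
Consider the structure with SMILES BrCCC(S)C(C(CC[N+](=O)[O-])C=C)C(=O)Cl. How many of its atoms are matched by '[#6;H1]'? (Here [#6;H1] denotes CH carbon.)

4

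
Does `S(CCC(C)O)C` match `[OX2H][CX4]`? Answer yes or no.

The pattern [OX2H][CX4] describes a hydroxyl oxygen bound to an sp3 (X4) carbon — an aliphatic alcohol.
The molecule carries a hydroxyl group (-OH), whose atoms satisfy every constraint of the query, so the pattern matches.

Yes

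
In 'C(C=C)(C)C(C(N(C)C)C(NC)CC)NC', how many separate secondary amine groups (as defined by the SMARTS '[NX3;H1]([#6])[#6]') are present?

2

[NX3;H1]([#6])[#6] is the SMARTS for a secondary amine: a trivalent nitrogen with one H, bonded to two carbons.
The molecule carries 2 separate instances of an N-methylamino group (-NHCH3) meeting every constraint; each maps to a distinct set of atoms, giving 2 matches.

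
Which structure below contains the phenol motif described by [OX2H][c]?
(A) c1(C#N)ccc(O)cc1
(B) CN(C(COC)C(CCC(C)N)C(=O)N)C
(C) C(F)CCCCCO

[OX2H][c] describes a hydroxyl oxygen attached to an aromatic carbon (a phenol).
(A) contains a hydroxyl group (-OH), which satisfies every atom and bond constraint.
(B) has a methoxy ether (-OCH3) but the oxygen has H0, not H1.
(C) has a hydroxyl group (-OH) but the -OH is on an aliphatic carbon, not an aromatic c.
So the answer is (A).

A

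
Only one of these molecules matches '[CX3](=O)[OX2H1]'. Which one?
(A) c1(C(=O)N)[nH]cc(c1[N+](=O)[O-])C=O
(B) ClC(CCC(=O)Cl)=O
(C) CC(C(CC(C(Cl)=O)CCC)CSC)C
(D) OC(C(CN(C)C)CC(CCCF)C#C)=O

D

[CX3](=O)[OX2H1] describes an sp2 carbon double-bonded to O and single-bonded to an -OH oxygen (a carboxylic acid).
(A) has an aldehyde (-CHO) but there is no singly-bonded oxygen on the carbonyl carbon.
(B) has an acyl chloride (-C(=O)Cl) but the carbonyl is bonded to Cl, not to an -OH oxygen.
(C) has an acyl chloride (-C(=O)Cl) but the carbonyl is bonded to Cl, not to an -OH oxygen.
(D) contains a carboxylic acid group (-C(=O)OH), which satisfies every atom and bond constraint.
So the answer is (D).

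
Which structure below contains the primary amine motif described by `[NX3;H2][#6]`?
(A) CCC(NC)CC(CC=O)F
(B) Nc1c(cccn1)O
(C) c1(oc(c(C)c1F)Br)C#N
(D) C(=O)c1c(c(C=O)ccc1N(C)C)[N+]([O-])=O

[NX3;H2][#6] describes a trivalent nitrogen with two H attached to carbon (a primary amine).
(A) has an N-methylamino group (-NHCH3) but the nitrogen bears two carbons and only one H (H1), not H2.
(B) contains a primary amino group (-NH2), which satisfies every atom and bond constraint.
(C) has a nitrile (-C#N) but the nitrogen is NX1 (triple-bonded), not NX3 with two H.
(D) has a dimethylamino group (-N(CH3)2) but the nitrogen has H0, not H2.
So the answer is (B).

B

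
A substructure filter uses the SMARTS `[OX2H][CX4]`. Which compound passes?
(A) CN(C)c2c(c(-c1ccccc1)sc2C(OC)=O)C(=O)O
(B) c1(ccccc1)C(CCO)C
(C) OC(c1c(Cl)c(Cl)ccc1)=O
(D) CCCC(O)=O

B

[OX2H][CX4] describes a hydroxyl oxygen bound to an sp3 (X4) carbon (an aliphatic alcohol).
(A) has a carboxylic acid group (-C(=O)OH) but the -OH is on a CX3 carbonyl carbon, not a CX4 carbon.
(B) contains a hydroxyl group (-OH), which satisfies every atom and bond constraint.
(C) has a carboxylic acid group (-C(=O)OH) but the -OH is on a CX3 carbonyl carbon, not a CX4 carbon.
(D) has a carboxylic acid group (-C(=O)OH) but the -OH is on a CX3 carbonyl carbon, not a CX4 carbon.
So the answer is (B).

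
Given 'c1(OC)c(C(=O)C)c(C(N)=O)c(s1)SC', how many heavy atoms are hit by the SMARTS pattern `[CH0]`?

The query [CH0] means: aliphatic carbon with no attached hydrogen.
Check the 15 heavy atoms by environment: 1× s (aromatic, H0) → no; 4× c (aromatic, H0) → no; 1× S (H0) → no; 3× C (H3) → no; 2× C (H0) → match; 3× O (H0) → no; 1× N (H2) → no.
That gives 2 matching atoms.

2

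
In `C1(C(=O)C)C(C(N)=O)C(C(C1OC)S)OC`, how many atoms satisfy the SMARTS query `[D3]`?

Check the 16 heavy atoms by environment: 7× C (D3) → match; 2× O (D2) → no; 3× C (D1) → no; 2× O (D1) → no; 1× N (D1) → no; 1× S (D1) → no.
That gives 7 matching atoms.

7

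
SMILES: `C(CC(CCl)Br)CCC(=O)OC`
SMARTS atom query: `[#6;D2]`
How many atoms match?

5

Check the 12 heavy atoms by environment: 5× C (D2) → match; 2× C (D3) → no; 1× Cl (D1) → no; 1× O (D1) → no; 1× O (D2) → no; 1× C (D1) → no; 1× Br (D1) → no.
That gives 5 matching atoms.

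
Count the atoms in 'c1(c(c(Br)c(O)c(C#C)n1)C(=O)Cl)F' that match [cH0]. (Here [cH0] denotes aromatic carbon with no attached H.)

The query [cH0] means: aromatic carbon with no attached hydrogen (substituted or ring-fusion).
Check the 14 heavy atoms by environment: 1× n (aromatic, H0) → no; 5× c (aromatic, H0) → match; 1× F (H0) → no; 1× Br (H0) → no; 2× C (H0) → no; 1× O (H0) → no; 1× Cl (H0) → no; 1× C (H1) → no; 1× O (H1) → no.
That gives 5 matching atoms.

5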